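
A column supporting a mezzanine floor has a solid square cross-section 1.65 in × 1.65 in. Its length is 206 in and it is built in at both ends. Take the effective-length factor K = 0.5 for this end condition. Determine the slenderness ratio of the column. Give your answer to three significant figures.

λ ≈ 216

For a square r = a/√12 = 1.65/√12 = 0.4763 in
L_e = K·L = 0.5 × 206 = 103.0 in
λ = L_e / r_min = 103.00 / 0.4763 = 216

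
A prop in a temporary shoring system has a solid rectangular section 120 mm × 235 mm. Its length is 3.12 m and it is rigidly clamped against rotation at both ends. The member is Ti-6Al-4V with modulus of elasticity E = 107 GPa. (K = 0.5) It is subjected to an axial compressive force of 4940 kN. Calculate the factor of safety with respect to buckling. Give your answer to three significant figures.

n ≈ 2.97

Buckling occurs about the weak axis: I_min = h·b³/12 with b = 120 mm (the shorter side).
I_min = 235×120³/12 = 3.384×10^7 mm⁴
I = 3.384×10^7 mm⁴ = 3.384×10^-5 m⁴
Effective length L_e = K·L = 0.5 × 3.12 = 1.560 m
P_cr = π²EI / L_e² = π² × 107×10⁹ × 3.384×10^-5 / 1.560² = 1.468×10^7 N
Factor of safety n = P_cr / P = 14685 / 4940 = 2.97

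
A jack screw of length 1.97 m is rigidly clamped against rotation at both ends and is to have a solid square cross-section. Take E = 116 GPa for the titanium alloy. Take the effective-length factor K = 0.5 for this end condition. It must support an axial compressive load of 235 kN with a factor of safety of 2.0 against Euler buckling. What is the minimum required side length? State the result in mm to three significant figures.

Required P_cr = n·P = 2.0 × 235 = 470.0 kN
L_e = K·L = 0.5 × 1.97 = 0.9850 m
Required I = P_cr·L_e²/(π²E) = 4.700×10^5 × 0.9850² / (π² × 1.16×10^11) = 3.983×10^-7 m⁴
I_req = 3.983×10^5 mm⁴
Solid square: I = a⁴/12  ⇒  a = (12I)^(1/4) = (12×3.983×10^5)^(1/4) = 46.8 mm

a ≈ 46.8 mm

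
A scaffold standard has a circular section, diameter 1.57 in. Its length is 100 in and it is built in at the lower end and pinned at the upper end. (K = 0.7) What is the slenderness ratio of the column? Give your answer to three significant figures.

For a solid circle r = d/4 = 1.57/4 = 0.3925 in
L_e = K·L = 0.7 × 100 = 70.00 in
λ = L_e / r_min = 70.000 / 0.3925 = 178

λ ≈ 178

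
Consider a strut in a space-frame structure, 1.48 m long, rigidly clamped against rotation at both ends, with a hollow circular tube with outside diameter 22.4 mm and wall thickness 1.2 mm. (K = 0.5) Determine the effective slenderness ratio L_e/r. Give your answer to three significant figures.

λ ≈ 98.6

Inner diameter d_i = 22.4 − 2×1.2 = 20.00 mm
I = π(d_o⁴ − d_i⁴)/64 = π(22.4⁴ − 20.00⁴)/64 = 4.504×10^3 mm⁴
A = 79.92 mm²;  r_min = √(I/A) = √(4.504×10^3/79.92) = 7.507 mm
L_e = K·L = 0.5 × 1.48 m = 0.7400 m = 740.00 mm
λ = L_e / r_min = 740.00 / 7.507 = 98.6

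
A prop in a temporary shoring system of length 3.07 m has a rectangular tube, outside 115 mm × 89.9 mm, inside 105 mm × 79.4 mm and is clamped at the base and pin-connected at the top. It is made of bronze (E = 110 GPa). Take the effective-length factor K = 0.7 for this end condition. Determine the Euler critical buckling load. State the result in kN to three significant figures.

Weak-axis I_min = (h_o·b_o³ − h_i·b_i³)/12 with b_o = 89.9, b_i = 79.40 mm (shorter outer/inner sides).
I_min = (115×89.9³ − 105.0×79.40³)/12 = 2.583×10^6 mm⁴
I = 2.583×10^6 mm⁴ = 2.583×10^-6 m⁴
Effective length L_e = K·L = 0.7 × 3.07 = 2.149 m
P_cr = π²EI / L_e² = π² × 110×10⁹ × 2.583×10^-6 / 2.149² = 6.072×10^5 N

P_cr ≈ 607 kN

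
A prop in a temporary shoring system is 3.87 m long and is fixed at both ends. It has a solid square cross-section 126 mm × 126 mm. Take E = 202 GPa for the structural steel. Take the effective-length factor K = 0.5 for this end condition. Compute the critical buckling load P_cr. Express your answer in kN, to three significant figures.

I = a⁴/12 = 126⁴/12 = 2.100×10^7 mm⁴
I = 2.100×10^7 mm⁴ = 2.100×10^-5 m⁴
Effective length L_e = K·L = 0.5 × 3.87 = 1.935 m
P_cr = π²EI / L_e² = π² × 202×10⁹ × 2.100×10^-5 / 1.935² = 1.118×10^7 N

P_cr ≈ 11200 kN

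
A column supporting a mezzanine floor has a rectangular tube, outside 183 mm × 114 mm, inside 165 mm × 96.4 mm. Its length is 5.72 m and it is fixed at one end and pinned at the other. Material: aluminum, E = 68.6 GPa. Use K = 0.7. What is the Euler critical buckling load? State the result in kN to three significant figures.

Weak-axis I_min = (h_o·b_o³ − h_i·b_i³)/12 with b_o = 114, b_i = 96.40 mm (shorter outer/inner sides).
I_min = (183×114³ − 165.0×96.40³)/12 = 1.028×10^7 mm⁴
I = 1.028×10^7 mm⁴ = 1.028×10^-5 m⁴
Effective length L_e = K·L = 0.7 × 5.72 = 4.004 m
P_cr = π²EI / L_e² = π² × 68.6×10⁹ × 1.028×10^-5 / 4.004² = 4.340×10^5 N

P_cr ≈ 434 kN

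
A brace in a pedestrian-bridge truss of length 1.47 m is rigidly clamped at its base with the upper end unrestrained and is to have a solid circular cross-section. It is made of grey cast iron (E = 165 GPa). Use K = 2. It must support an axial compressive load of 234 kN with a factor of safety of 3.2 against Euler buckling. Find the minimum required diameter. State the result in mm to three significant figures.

d ≈ 94.9 mm

Required P_cr = n·P = 3.2 × 234 = 748.8 kN
L_e = K·L = 2 × 1.47 = 2.940 m
Required I = P_cr·L_e²/(π²E) = 7.488×10^5 × 2.940² / (π² × 1.65×10^11) = 3.974×10^-6 m⁴
I_req = 3.974×10^6 mm⁴
Solid circle: I = πd⁴/64  ⇒  d = (64I/π)^(1/4) = (64×3.974×10^6/π)^(1/4) = 94.9 mm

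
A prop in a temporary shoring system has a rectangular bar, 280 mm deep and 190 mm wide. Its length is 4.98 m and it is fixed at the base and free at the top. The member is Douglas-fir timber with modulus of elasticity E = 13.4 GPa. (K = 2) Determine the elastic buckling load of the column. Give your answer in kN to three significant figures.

P_cr ≈ 213 kN

Buckling occurs about the weak axis: I_min = h·b³/12 with b = 190 mm (the shorter side).
I_min = 280×190³/12 = 1.600×10^8 mm⁴
I = 1.600×10^8 mm⁴ = 1.600×10^-4 m⁴
Effective length L_e = K·L = 2 × 4.98 = 9.960 m
P_cr = π²EI / L_e² = π² × 13.4×10⁹ × 1.600×10^-4 / 9.960² = 2.134×10^5 N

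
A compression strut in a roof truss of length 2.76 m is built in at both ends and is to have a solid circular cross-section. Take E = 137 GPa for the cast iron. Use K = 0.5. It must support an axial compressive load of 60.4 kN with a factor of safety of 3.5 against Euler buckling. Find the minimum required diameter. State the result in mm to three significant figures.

d ≈ 49.6 mm

Required P_cr = n·P = 3.5 × 60.4 = 211.4 kN
L_e = K·L = 0.5 × 2.76 = 1.380 m
Required I = P_cr·L_e²/(π²E) = 2.114×10^5 × 1.380² / (π² × 1.37×10^11) = 2.977×10^-7 m⁴
I_req = 2.977×10^5 mm⁴
Solid circle: I = πd⁴/64  ⇒  d = (64I/π)^(1/4) = (64×2.977×10^5/π)^(1/4) = 49.6 mm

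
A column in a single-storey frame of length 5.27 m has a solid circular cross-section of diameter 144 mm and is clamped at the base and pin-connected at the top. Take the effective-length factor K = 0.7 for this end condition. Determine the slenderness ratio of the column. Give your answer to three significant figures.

For a solid circle r = d/4 = 144/4 = 36.00 mm
L_e = K·L = 0.7 × 5.27 m = 3.689 m = 3689.0 mm
λ = L_e / r_min = 3689.0 / 36.00 = 102

λ ≈ 102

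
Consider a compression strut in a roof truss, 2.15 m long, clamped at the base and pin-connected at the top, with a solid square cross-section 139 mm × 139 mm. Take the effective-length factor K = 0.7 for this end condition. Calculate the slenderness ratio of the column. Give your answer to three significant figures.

I = a⁴/12 = 139⁴/12 = 3.111×10^7 mm⁴
A = 1.932×10^4 mm²;  r_min = √(I/A) = √(3.111×10^7/1.932×10^4) = 40.13 mm
L_e = K·L = 0.7 × 2.15 m = 1.505 m = 1505.0 mm
λ = L_e / r_min = 1505.0 / 40.13 = 37.5

λ ≈ 37.5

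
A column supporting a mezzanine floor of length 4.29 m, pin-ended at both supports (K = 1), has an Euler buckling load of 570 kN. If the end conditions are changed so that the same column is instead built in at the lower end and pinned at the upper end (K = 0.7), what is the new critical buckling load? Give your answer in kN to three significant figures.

P_cr ∝ 1/K², so P_cr,new = P_cr,old × (K_old/K_new)² = 570 × (1/0.7)²
= 570 × 2.041 = 1160 kN

P_cr ≈ 1160 kN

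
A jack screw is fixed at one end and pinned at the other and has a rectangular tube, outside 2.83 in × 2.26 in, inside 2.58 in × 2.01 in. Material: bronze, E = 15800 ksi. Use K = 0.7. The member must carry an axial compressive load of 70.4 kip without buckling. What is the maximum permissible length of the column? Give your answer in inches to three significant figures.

L_max ≈ 66.4 in

Weak-axis I_min = (h_o·b_o³ − h_i·b_i³)/12 with b_o = 2.26, b_i = 2.010 in (shorter outer/inner sides).
I_min = (2.83×2.26³ − 2.580×2.010³)/12 = 0.9763 in⁴
At the buckling limit P_cr = P = 7.040×10^4 lb
From P_cr = π²EI/(K·L)²:  L = (1/K)·√(π²EI/P_cr) = (1/0.7)·√(π²×1.58×10^7×0.9763/7.040×10^4)
L = 66.4 in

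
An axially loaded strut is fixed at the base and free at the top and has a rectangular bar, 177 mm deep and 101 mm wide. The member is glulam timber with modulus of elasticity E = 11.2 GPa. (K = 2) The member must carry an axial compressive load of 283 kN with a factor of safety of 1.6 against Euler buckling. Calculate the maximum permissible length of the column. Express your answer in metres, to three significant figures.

Buckling occurs about the weak axis: I_min = h·b³/12 with b = 101 mm (the shorter side).
I_min = 177×101³/12 = 1.520×10^7 mm⁴
I = 1.520×10^-5 m⁴
Required critical load P_cr = n·P = 1.6 × 283 = 452.8 kN = 4.528×10^5 N
From P_cr = π²EI/(K·L)²:  L = (1/K)·√(π²EI/P_cr) = (1/2)·√(π²×1.12×10^10×1.520×10^-5/4.528×10^5)
L = 0.963 m

L_max ≈ 0.963 m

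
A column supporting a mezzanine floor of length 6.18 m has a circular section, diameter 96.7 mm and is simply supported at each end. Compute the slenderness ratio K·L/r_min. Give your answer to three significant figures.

For a solid circle r = d/4 = 96.7/4 = 24.18 mm
L_e = K·L = 1 × 6.18 m = 6.180 m = 6180.0 mm
λ = L_e / r_min = 6180.0 / 24.18 = 256

λ ≈ 256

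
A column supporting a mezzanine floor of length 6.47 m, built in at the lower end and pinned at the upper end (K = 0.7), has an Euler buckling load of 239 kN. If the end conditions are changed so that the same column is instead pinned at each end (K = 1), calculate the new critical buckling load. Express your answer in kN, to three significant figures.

P_cr ≈ 117 kN

P_cr ∝ 1/K², so P_cr,new = P_cr,old × (K_old/K_new)² = 239 × (0.7/1)²
= 239 × 0.4900 = 117 kN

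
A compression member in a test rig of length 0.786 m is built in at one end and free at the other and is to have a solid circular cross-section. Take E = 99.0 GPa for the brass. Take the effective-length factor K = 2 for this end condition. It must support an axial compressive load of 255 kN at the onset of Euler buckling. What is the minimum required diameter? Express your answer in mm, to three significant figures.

L_e = K·L = 2 × 0.786 = 1.572 m
Required I = P_cr·L_e²/(π²E) = 2.550×10^5 × 1.572² / (π² × 9.90×10^10) = 6.449×10^-7 m⁴
I_req = 6.449×10^5 mm⁴
Solid circle: I = πd⁴/64  ⇒  d = (64I/π)^(1/4) = (64×6.449×10^5/π)^(1/4) = 60.2 mm

d ≈ 60.2 mm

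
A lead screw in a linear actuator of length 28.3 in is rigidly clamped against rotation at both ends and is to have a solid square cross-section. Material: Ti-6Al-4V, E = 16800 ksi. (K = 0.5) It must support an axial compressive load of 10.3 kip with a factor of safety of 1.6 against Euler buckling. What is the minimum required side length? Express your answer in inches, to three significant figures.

Required P_cr = n·P = 1.6 × 10.3 = 16.48 kip
L_e = K·L = 0.5 × 28.3 = 14.15 in
Required I = P_cr·L_e²/(π²E) = 1.648×10^4 × 14.15² / (π² × 1.68×10^7) = 1.990×10^-2 in⁴
Solid square: I = a⁴/12  ⇒  a = (12I)^(1/4) = (12×1.990×10^-2)^(1/4) = 0.699 in

a ≈ 0.699 in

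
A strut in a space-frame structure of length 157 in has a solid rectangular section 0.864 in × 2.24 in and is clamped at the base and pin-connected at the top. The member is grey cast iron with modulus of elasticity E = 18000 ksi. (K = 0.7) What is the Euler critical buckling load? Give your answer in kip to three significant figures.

P_cr ≈ 1.77 kip

Buckling occurs about the weak axis: I_min = h·b³/12 with b = 0.864 in (the shorter side).
I_min = 2.24×0.864³/12 = 0.1204 in⁴
Effective length L_e = K·L = 0.7 × 157 = 109.9 in
P_cr = π²EI / L_e² = π² × 18000×10³ × 0.1204 / 109.9² = 1.771×10^3 lb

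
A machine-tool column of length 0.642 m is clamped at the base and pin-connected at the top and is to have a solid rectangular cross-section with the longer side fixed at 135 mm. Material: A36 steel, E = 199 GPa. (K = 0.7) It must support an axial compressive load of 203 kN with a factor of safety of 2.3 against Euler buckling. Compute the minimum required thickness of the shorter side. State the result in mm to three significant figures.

b ≈ 16.2 mm

Required P_cr = n·P = 2.3 × 203 = 466.9 kN
L_e = K·L = 0.7 × 0.642 = 0.4494 m
Required I = P_cr·L_e²/(π²E) = 4.669×10^5 × 0.4494² / (π² × 1.99×10^11) = 4.801×10^-8 m⁴
I_req = 4.801×10^4 mm⁴
Rectangle, weak axis: I_min = h·b³/12 with h = 135 mm fixed  ⇒  b = (12I/h)^(1/3) = 16.2 mm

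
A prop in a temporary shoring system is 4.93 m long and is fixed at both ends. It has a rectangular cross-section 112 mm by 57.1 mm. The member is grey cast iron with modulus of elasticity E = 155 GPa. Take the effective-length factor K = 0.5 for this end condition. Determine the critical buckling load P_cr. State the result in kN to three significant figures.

Buckling occurs about the weak axis: I_min = h·b³/12 with b = 57.1 mm (the shorter side).
I_min = 112×57.1³/12 = 1.738×10^6 mm⁴
I = 1.738×10^6 mm⁴ = 1.738×10^-6 m⁴
Effective length L_e = K·L = 0.5 × 4.93 = 2.465 m
P_cr = π²EI / L_e² = π² × 155×10⁹ × 1.738×10^-6 / 2.465² = 4.375×10^5 N

P_cr ≈ 437 kN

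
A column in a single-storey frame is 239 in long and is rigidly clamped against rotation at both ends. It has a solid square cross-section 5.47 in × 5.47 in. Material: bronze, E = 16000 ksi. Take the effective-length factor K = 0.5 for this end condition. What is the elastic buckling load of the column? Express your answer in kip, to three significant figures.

I = a⁴/12 = 5.47⁴/12 = 74.61 in⁴
Effective length L_e = K·L = 0.5 × 239 = 119.5 in
P_cr = π²EI / L_e² = π² × 16000×10³ × 74.61 / 119.5² = 8.250×10^5 lb

P_cr ≈ 825 kip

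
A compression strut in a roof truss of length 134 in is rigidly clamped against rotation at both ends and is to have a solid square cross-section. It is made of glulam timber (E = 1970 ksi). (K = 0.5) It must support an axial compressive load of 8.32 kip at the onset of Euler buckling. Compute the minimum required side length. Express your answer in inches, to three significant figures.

L_e = K·L = 0.5 × 134 = 67.00 in
Required I = P_cr·L_e²/(π²E) = 8.320×10^3 × 67.00² / (π² × 1.97×10^6) = 1.921 in⁴
Solid square: I = a⁴/12  ⇒  a = (12I)^(1/4) = (12×1.921)^(1/4) = 2.19 in

a ≈ 2.19 in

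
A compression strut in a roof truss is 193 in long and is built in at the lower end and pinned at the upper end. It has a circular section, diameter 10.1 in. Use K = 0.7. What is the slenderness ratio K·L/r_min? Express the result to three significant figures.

For a solid circle r = d/4 = 10.1/4 = 2.525 in
L_e = K·L = 0.7 × 193 = 135.1 in
λ = L_e / r_min = 135.10 / 2.525 = 53.5

λ ≈ 53.5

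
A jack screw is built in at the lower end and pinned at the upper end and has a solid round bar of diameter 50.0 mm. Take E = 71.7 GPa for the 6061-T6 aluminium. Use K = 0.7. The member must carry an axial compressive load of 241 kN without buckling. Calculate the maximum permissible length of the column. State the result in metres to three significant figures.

L_max ≈ 1.36 m

I = πd⁴/64 = π×50.0⁴/64 = 3.068×10^5 mm⁴
I = 3.068×10^-7 m⁴
At the buckling limit P_cr = P = 2.410×10^5 N
From P_cr = π²EI/(K·L)²:  L = (1/K)·√(π²EI/P_cr) = (1/0.7)·√(π²×7.17×10^10×3.068×10^-7/2.410×10^5)
L = 1.36 m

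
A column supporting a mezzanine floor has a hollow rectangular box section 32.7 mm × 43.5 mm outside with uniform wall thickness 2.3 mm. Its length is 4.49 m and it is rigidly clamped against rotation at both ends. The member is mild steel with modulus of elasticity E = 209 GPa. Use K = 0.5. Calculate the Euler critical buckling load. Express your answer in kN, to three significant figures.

P_cr ≈ 22.4 kN

Inner dimensions: h_i = 43.5 − 2×2.3 = 38.90 mm, b_i = 32.7 − 2×2.3 = 28.10 mm
Weak-axis I_min = (h_o·b_o³ − h_i·b_i³)/12 with b_o = 32.7, b_i = 28.10 mm (shorter outer/inner sides).
I_min = (43.5×32.7³ − 38.90×28.10³)/12 = 5.482×10^4 mm⁴
I = 5.482×10^4 mm⁴ = 5.482×10^-8 m⁴
Effective length L_e = K·L = 0.5 × 4.49 = 2.245 m
P_cr = π²EI / L_e² = π² × 209×10⁹ × 5.482×10^-8 / 2.245² = 2.244×10^4 N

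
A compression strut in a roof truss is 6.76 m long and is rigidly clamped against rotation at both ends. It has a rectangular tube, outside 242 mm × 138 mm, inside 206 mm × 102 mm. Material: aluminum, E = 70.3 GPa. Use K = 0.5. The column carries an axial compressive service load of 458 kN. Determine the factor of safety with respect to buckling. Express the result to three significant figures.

Weak-axis I_min = (h_o·b_o³ − h_i·b_i³)/12 with b_o = 138, b_i = 102.0 mm (shorter outer/inner sides).
I_min = (242×138³ − 206.0×102.0³)/12 = 3.478×10^7 mm⁴
I = 3.478×10^7 mm⁴ = 3.478×10^-5 m⁴
Effective length L_e = K·L = 0.5 × 6.76 = 3.380 m
P_cr = π²EI / L_e² = π² × 70.3×10⁹ × 3.478×10^-5 / 3.380² = 2.112×10^6 N
Factor of safety n = P_cr / P = 2112.4 / 458 = 4.61

n ≈ 4.61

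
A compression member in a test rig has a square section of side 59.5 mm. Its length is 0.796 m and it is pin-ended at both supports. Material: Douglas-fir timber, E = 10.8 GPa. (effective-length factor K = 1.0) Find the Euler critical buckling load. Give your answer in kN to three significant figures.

P_cr ≈ 176 kN

I = a⁴/12 = 59.5⁴/12 = 1.044×10^6 mm⁴
I = 1.044×10^6 mm⁴ = 1.044×10^-6 m⁴
Effective length L_e = K·L = 1 × 0.796 = 0.7960 m
P_cr = π²EI / L_e² = π² × 10.8×10⁹ × 1.044×10^-6 / 0.7960² = 1.757×10^5 N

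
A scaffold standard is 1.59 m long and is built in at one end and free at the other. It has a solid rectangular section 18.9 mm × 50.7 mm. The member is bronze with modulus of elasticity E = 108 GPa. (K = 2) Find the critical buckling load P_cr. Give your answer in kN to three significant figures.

P_cr ≈ 3.01 kN

Buckling occurs about the weak axis: I_min = h·b³/12 with b = 18.9 mm (the shorter side).
I_min = 50.7×18.9³/12 = 2.852×10^4 mm⁴
I = 2.852×10^4 mm⁴ = 2.852×10^-8 m⁴
Effective length L_e = K·L = 2 × 1.59 = 3.180 m
P_cr = π²EI / L_e² = π² × 108×10⁹ × 2.852×10^-8 / 3.180² = 3.007×10^3 N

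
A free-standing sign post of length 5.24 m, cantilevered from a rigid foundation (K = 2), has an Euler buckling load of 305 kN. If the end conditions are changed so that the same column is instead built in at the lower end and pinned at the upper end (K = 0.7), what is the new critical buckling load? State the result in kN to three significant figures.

P_cr ∝ 1/K², so P_cr,new = P_cr,old × (K_old/K_new)² = 305 × (2/0.7)²
= 305 × 8.163 = 2490 kN

P_cr ≈ 2490 kN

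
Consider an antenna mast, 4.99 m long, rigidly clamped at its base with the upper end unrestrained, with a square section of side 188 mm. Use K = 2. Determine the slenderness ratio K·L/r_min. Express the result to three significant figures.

λ ≈ 184

For a square r = a/√12 = 188/√12 = 54.27 mm
L_e = K·L = 2 × 4.99 m = 9.980 m = 9980.0 mm
λ = L_e / r_min = 9980.0 / 54.27 = 184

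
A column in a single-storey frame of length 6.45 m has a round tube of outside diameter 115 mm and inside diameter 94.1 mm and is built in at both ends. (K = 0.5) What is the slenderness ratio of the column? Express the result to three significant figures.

λ ≈ 86.8

d_o = 115 mm, d_i = 94.1 mm
I = π(d_o⁴ − d_i⁴)/64 = π(115⁴ − 94.10⁴)/64 = 4.737×10^6 mm⁴
A = 3.432×10^3 mm²;  r_min = √(I/A) = √(4.737×10^6/3.432×10^3) = 37.15 mm
L_e = K·L = 0.5 × 6.45 m = 3.225 m = 3225.0 mm
λ = L_e / r_min = 3225.0 / 37.15 = 86.8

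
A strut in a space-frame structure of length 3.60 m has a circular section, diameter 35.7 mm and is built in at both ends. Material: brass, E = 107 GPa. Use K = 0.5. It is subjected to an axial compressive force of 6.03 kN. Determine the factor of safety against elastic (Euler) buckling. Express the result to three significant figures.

I = πd⁴/64 = π×35.7⁴/64 = 7.973×10^4 mm⁴
I = 7.973×10^4 mm⁴ = 7.973×10^-8 m⁴
Effective length L_e = K·L = 0.5 × 3.60 = 1.800 m
P_cr = π²EI / L_e² = π² × 107×10⁹ × 7.973×10^-8 / 1.800² = 2.599×10^4 N
Factor of safety n = P_cr / P = 25.989 / 6.03 = 4.31

n ≈ 4.31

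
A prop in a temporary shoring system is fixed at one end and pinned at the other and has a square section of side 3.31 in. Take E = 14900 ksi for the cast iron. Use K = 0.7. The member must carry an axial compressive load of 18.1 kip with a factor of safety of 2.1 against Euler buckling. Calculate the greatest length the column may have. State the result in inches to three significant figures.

L_max ≈ 281 in

I = a⁴/12 = 3.31⁴/12 = 10.00 in⁴
Required critical load P_cr = n·P = 2.1 × 18.1 = 38.01 kip = 3.801×10^4 lb
From P_cr = π²EI/(K·L)²:  L = (1/K)·√(π²EI/P_cr) = (1/0.7)·√(π²×1.49×10^7×10.00/3.801×10^4)
L = 281 in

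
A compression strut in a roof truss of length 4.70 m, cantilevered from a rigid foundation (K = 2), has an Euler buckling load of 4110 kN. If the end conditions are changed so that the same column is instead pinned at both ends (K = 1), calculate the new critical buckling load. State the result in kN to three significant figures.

P_cr ∝ 1/K², so P_cr,new = P_cr,old × (K_old/K_new)² = 4110 × (2/1)²
= 4110 × 4.000 = 16400 kN

P_cr ≈ 16400 kN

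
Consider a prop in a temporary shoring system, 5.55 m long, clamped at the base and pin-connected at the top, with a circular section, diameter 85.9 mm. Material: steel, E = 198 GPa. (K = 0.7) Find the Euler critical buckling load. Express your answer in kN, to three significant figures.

I = πd⁴/64 = π×85.9⁴/64 = 2.673×10^6 mm⁴
I = 2.673×10^6 mm⁴ = 2.673×10^-6 m⁴
Effective length L_e = K·L = 0.7 × 5.55 = 3.885 m
P_cr = π²EI / L_e² = π² × 198×10⁹ × 2.673×10^-6 / 3.885² = 3.460×10^5 N

P_cr ≈ 346 kN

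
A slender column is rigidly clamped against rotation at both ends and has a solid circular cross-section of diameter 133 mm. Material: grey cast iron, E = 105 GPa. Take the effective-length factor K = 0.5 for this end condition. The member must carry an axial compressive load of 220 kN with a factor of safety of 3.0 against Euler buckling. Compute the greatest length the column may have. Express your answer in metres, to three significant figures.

L_max ≈ 9.82 m

I = πd⁴/64 = π×133⁴/64 = 1.536×10^7 mm⁴
I = 1.536×10^-5 m⁴
Required critical load P_cr = n·P = 3.0 × 220 = 660.0 kN = 6.600×10^5 N
From P_cr = π²EI/(K·L)²:  L = (1/K)·√(π²EI/P_cr) = (1/0.5)·√(π²×1.05×10^11×1.536×10^-5/6.600×10^5)
L = 9.82 m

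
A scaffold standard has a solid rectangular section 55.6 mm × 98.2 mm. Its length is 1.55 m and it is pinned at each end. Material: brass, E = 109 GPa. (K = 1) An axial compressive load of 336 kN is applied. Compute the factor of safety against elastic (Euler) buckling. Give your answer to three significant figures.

n ≈ 1.87

Buckling occurs about the weak axis: I_min = h·b³/12 with b = 55.6 mm (the shorter side).
I_min = 98.2×55.6³/12 = 1.407×10^6 mm⁴
I = 1.407×10^6 mm⁴ = 1.407×10^-6 m⁴
Effective length L_e = K·L = 1 × 1.55 = 1.550 m
P_cr = π²EI / L_e² = π² × 109×10⁹ × 1.407×10^-6 / 1.550² = 6.298×10^5 N
Factor of safety n = P_cr / P = 629.82 / 336 = 1.87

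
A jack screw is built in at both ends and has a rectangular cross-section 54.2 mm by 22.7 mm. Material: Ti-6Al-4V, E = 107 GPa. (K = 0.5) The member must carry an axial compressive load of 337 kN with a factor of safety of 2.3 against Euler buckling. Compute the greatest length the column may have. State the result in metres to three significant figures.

Buckling occurs about the weak axis: I_min = h·b³/12 with b = 22.7 mm (the shorter side).
I_min = 54.2×22.7³/12 = 5.283×10^4 mm⁴
I = 5.283×10^-8 m⁴
Required critical load P_cr = n·P = 2.3 × 337 = 775.1 kN = 7.751×10^5 N
From P_cr = π²EI/(K·L)²:  L = (1/K)·√(π²EI/P_cr) = (1/0.5)·√(π²×1.07×10^11×5.283×10^-8/7.751×10^5)
L = 0.537 m

L_max ≈ 0.537 m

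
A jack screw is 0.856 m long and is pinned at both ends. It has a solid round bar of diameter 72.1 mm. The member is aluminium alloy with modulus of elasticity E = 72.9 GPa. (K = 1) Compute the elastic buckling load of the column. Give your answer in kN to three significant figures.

I = πd⁴/64 = π×72.1⁴/64 = 1.327×10^6 mm⁴
I = 1.327×10^6 mm⁴ = 1.327×10^-6 m⁴
Effective length L_e = K·L = 1 × 0.856 = 0.8560 m
P_cr = π²EI / L_e² = π² × 72.9×10⁹ × 1.327×10^-6 / 0.8560² = 1.303×10^6 N

P_cr ≈ 1300 kN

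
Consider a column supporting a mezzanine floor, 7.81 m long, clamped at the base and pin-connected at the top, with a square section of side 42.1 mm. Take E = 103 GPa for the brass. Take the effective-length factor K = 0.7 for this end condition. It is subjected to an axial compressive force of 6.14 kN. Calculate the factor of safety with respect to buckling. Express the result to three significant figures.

n ≈ 1.45

I = a⁴/12 = 42.1⁴/12 = 2.618×10^5 mm⁴
I = 2.618×10^5 mm⁴ = 2.618×10^-7 m⁴
Effective length L_e = K·L = 0.7 × 7.81 = 5.467 m
P_cr = π²EI / L_e² = π² × 103×10⁹ × 2.618×10^-7 / 5.467² = 8.904×10^3 N
Factor of safety n = P_cr / P = 8.9040 / 6.14 = 1.45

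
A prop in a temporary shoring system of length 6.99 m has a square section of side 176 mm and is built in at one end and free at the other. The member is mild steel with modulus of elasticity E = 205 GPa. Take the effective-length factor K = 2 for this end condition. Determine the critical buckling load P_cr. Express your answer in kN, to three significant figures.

I = a⁴/12 = 176⁴/12 = 7.996×10^7 mm⁴
I = 7.996×10^7 mm⁴ = 7.996×10^-5 m⁴
Effective length L_e = K·L = 2 × 6.99 = 13.98 m
P_cr = π²EI / L_e² = π² × 205×10⁹ × 7.996×10^-5 / 13.98² = 8.278×10^5 N

P_cr ≈ 828 kN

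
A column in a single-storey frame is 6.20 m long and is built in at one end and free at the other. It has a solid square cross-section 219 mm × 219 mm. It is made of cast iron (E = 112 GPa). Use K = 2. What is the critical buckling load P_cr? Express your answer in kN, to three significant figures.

P_cr ≈ 1380 kN

I = a⁴/12 = 219⁴/12 = 1.917×10^8 mm⁴
I = 1.917×10^8 mm⁴ = 1.917×10^-4 m⁴
Effective length L_e = K·L = 2 × 6.20 = 12.40 m
P_cr = π²EI / L_e² = π² × 112×10⁹ × 1.917×10^-4 / 12.40² = 1.378×10^6 N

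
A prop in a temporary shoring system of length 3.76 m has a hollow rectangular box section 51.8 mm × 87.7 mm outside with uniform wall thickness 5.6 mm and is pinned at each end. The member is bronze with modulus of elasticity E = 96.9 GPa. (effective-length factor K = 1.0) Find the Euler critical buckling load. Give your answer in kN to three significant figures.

P_cr ≈ 39.9 kN

Inner dimensions: h_i = 87.7 − 2×5.6 = 76.50 mm, b_i = 51.8 − 2×5.6 = 40.60 mm
Weak-axis I_min = (h_o·b_o³ − h_i·b_i³)/12 with b_o = 51.8, b_i = 40.60 mm (shorter outer/inner sides).
I_min = (87.7×51.8³ − 76.50×40.60³)/12 = 5.892×10^5 mm⁴
I = 5.892×10^5 mm⁴ = 5.892×10^-7 m⁴
Effective length L_e = K·L = 1 × 3.76 = 3.760 m
P_cr = π²EI / L_e² = π² × 96.9×10⁹ × 5.892×10^-7 / 3.760² = 3.985×10^4 N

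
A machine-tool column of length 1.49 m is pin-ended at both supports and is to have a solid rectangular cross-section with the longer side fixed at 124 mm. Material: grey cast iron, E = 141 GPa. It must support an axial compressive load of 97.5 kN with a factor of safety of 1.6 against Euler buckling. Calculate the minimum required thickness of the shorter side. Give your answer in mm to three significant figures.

b ≈ 28.9 mm

Required P_cr = n·P = 1.6 × 97.5 = 156.0 kN
L_e = K·L = 1 × 1.49 = 1.490 m
Required I = P_cr·L_e²/(π²E) = 1.560×10^5 × 1.490² / (π² × 1.41×10^11) = 2.489×10^-7 m⁴
I_req = 2.489×10^5 mm⁴
Rectangle, weak axis: I_min = h·b³/12 with h = 124 mm fixed  ⇒  b = (12I/h)^(1/3) = 28.9 mm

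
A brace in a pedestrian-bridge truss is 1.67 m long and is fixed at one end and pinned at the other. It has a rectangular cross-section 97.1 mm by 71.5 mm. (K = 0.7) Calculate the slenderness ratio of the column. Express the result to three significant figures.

For a rectangle r_min = b/√12 = 71.5/√12 = 20.64 mm
L_e = K·L = 0.7 × 1.67 m = 1.169 m = 1169.0 mm
λ = L_e / r_min = 1169.0 / 20.64 = 56.6

λ ≈ 56.6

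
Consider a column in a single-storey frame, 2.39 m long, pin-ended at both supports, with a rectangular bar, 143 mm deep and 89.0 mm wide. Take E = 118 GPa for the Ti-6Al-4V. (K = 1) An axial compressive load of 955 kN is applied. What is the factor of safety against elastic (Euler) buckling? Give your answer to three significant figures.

n ≈ 1.79

Buckling occurs about the weak axis: I_min = h·b³/12 with b = 89.0 mm (the shorter side).
I_min = 143×89.0³/12 = 8.401×10^6 mm⁴
I = 8.401×10^6 mm⁴ = 8.401×10^-6 m⁴
Effective length L_e = K·L = 1 × 2.39 = 2.390 m
P_cr = π²EI / L_e² = π² × 118×10⁹ × 8.401×10^-6 / 2.390² = 1.713×10^6 N
Factor of safety n = P_cr / P = 1712.8 / 955 = 1.79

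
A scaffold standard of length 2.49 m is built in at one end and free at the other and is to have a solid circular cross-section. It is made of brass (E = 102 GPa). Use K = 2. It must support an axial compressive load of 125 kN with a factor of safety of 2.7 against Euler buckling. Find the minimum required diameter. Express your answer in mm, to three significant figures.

d ≈ 114 mm

Required P_cr = n·P = 2.7 × 125 = 337.5 kN
L_e = K·L = 2 × 2.49 = 4.980 m
Required I = P_cr·L_e²/(π²E) = 3.375×10^5 × 4.980² / (π² × 1.02×10^11) = 8.314×10^-6 m⁴
I_req = 8.314×10^6 mm⁴
Solid circle: I = πd⁴/64  ⇒  d = (64I/π)^(1/4) = (64×8.314×10^6/π)^(1/4) = 114 mm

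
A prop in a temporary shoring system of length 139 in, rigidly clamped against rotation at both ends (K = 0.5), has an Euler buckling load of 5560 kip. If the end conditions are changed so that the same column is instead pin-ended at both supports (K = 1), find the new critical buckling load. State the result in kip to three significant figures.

P_cr ≈ 1390 kip

P_cr ∝ 1/K², so P_cr,new = P_cr,old × (K_old/K_new)² = 5560 × (0.5/1)²
= 5560 × 0.2500 = 1390 kip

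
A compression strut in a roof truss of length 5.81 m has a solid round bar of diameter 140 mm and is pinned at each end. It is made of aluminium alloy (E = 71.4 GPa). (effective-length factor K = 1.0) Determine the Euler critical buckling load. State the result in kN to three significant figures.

I = πd⁴/64 = π×140⁴/64 = 1.886×10^7 mm⁴
I = 1.886×10^7 mm⁴ = 1.886×10^-5 m⁴
Effective length L_e = K·L = 1 × 5.81 = 5.810 m
P_cr = π²EI / L_e² = π² × 71.4×10⁹ × 1.886×10^-5 / 5.810² = 3.937×10^5 N

P_cr ≈ 394 kN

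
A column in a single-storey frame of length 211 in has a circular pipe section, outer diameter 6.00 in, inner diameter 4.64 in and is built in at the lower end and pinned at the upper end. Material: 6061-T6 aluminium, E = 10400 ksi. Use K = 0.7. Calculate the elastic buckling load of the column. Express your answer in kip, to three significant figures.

d_o = 6.00 in, d_i = 4.64 in
I = π(d_o⁴ − d_i⁴)/64 = π(6.00⁴ − 4.640⁴)/64 = 40.86 in⁴
Effective length L_e = K·L = 0.7 × 211 = 147.7 in
P_cr = π²EI / L_e² = π² × 10400×10³ × 40.86 / 147.7² = 1.923×10^5 lb

P_cr ≈ 192 kip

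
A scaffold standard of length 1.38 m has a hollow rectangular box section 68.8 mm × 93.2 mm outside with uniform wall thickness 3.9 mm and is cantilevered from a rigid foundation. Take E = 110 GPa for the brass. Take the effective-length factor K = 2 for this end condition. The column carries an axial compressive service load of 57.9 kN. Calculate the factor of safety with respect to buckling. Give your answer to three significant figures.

Inner dimensions: h_i = 93.2 − 2×3.9 = 85.40 mm, b_i = 68.8 − 2×3.9 = 61.00 mm
Weak-axis I_min = (h_o·b_o³ − h_i·b_i³)/12 with b_o = 68.8, b_i = 61.00 mm (shorter outer/inner sides).
I_min = (93.2×68.8³ − 85.40×61.00³)/12 = 9.139×10^5 mm⁴
I = 9.139×10^5 mm⁴ = 9.139×10^-7 m⁴
Effective length L_e = K·L = 2 × 1.38 = 2.760 m
P_cr = π²EI / L_e² = π² × 110×10⁹ × 9.139×10^-7 / 2.760² = 1.303×10^5 N
Factor of safety n = P_cr / P = 130.26 / 57.9 = 2.25

n ≈ 2.25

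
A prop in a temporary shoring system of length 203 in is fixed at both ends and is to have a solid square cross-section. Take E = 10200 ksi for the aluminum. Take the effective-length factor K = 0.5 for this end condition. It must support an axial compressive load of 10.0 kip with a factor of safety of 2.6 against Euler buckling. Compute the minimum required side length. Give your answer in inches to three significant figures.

Required P_cr = n·P = 2.6 × 10.0 = 26.00 kip
L_e = K·L = 0.5 × 203 = 101.5 in
Required I = P_cr·L_e²/(π²E) = 2.600×10^4 × 101.5² / (π² × 1.02×10^7) = 2.661 in⁴
Solid square: I = a⁴/12  ⇒  a = (12I)^(1/4) = (12×2.661)^(1/4) = 2.38 in

a ≈ 2.38 in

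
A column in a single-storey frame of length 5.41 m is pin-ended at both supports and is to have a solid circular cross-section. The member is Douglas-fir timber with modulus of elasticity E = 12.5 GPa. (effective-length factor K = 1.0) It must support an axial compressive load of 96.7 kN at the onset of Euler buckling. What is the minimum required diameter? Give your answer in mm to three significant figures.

L_e = K·L = 1 × 5.41 = 5.410 m
Required I = P_cr·L_e²/(π²E) = 9.670×10^4 × 5.410² / (π² × 1.25×10^10) = 2.294×10^-5 m⁴
I_req = 2.294×10^7 mm⁴
Solid circle: I = πd⁴/64  ⇒  d = (64I/π)^(1/4) = (64×2.294×10^7/π)^(1/4) = 147 mm

d ≈ 147 mm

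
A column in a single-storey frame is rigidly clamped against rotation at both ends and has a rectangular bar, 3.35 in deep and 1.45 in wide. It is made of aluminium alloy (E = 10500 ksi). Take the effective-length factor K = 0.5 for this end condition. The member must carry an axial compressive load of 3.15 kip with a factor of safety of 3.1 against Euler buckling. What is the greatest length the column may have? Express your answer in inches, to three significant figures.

L_max ≈ 190 in

Buckling occurs about the weak axis: I_min = h·b³/12 with b = 1.45 in (the shorter side).
I_min = 3.35×1.45³/12 = 0.8511 in⁴
Required critical load P_cr = n·P = 3.1 × 3.15 = 9.765 kip = 9.765×10^3 lb
From P_cr = π²EI/(K·L)²:  L = (1/K)·√(π²EI/P_cr) = (1/0.5)·√(π²×1.05×10^7×0.8511/9.765×10^3)
L = 190 in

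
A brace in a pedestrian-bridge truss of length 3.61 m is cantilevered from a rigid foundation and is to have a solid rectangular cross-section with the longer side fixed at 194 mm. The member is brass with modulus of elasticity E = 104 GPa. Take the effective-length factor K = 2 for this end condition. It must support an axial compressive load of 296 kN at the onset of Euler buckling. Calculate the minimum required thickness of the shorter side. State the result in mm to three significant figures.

b ≈ 97.6 mm

L_e = K·L = 2 × 3.61 = 7.220 m
Required I = P_cr·L_e²/(π²E) = 2.960×10^5 × 7.220² / (π² × 1.04×10^11) = 1.503×10^-5 m⁴
I_req = 1.503×10^7 mm⁴
Rectangle, weak axis: I_min = h·b³/12 with h = 194 mm fixed  ⇒  b = (12I/h)^(1/3) = 97.6 mm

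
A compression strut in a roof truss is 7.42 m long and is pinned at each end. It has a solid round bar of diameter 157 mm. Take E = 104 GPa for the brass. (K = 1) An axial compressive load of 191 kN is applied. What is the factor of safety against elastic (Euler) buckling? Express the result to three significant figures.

I = πd⁴/64 = π×157⁴/64 = 2.982×10^7 mm⁴
I = 2.982×10^7 mm⁴ = 2.982×10^-5 m⁴
Effective length L_e = K·L = 1 × 7.42 = 7.420 m
P_cr = π²EI / L_e² = π² × 104×10⁹ × 2.982×10^-5 / 7.420² = 5.560×10^5 N
Factor of safety n = P_cr / P = 556.02 / 191 = 2.91

n ≈ 2.91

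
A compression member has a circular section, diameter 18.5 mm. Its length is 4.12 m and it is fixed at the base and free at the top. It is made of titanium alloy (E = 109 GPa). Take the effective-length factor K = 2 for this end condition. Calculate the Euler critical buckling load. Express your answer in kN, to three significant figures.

P_cr ≈ 0.0911 kN

I = πd⁴/64 = π×18.5⁴/64 = 5.750×10^3 mm⁴
I = 5.750×10^3 mm⁴ = 5.750×10^-9 m⁴
Effective length L_e = K·L = 2 × 4.12 = 8.240 m
P_cr = π²EI / L_e² = π² × 109×10⁹ × 5.750×10^-9 / 8.240² = 91.10 N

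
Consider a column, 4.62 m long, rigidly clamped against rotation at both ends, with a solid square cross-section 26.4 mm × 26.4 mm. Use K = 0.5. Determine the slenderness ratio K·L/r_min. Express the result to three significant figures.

λ ≈ 303

For a square r = a/√12 = 26.4/√12 = 7.621 mm
L_e = K·L = 0.5 × 4.62 m = 2.310 m = 2310.0 mm
λ = L_e / r_min = 2310.0 / 7.621 = 303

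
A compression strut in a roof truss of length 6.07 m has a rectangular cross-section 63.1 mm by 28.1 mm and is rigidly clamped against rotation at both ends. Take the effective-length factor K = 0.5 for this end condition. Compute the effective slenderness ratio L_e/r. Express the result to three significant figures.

λ ≈ 374

Buckling occurs about the weak axis: I_min = h·b³/12 with b = 28.1 mm (the shorter side).
I_min = 63.1×28.1³/12 = 1.167×10^5 mm⁴
A = 1.773×10^3 mm²;  r_min = √(I/A) = √(1.167×10^5/1.773×10^3) = 8.112 mm
L_e = K·L = 0.5 × 6.07 m = 3.035 m = 3035.0 mm
λ = L_e / r_min = 3035.0 / 8.112 = 374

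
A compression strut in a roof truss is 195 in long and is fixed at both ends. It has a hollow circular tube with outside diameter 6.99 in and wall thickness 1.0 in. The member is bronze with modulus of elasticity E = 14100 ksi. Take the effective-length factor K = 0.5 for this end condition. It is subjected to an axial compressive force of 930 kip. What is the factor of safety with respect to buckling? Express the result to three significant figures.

n ≈ 1.37

Inner diameter d_i = 6.99 − 2×1.0 = 4.990 in
I = π(d_o⁴ − d_i⁴)/64 = π(6.99⁴ − 4.990⁴)/64 = 86.75 in⁴
Effective length L_e = K·L = 0.5 × 195 = 97.50 in
P_cr = π²EI / L_e² = π² × 14100×10³ × 86.75 / 97.50² = 1.270×10^6 lb
Factor of safety n = P_cr / P = 1270.0 / 930 = 1.37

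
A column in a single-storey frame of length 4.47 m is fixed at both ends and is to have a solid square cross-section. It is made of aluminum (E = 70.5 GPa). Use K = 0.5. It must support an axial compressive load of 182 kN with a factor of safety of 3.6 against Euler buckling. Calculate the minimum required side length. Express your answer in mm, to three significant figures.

a ≈ 86.7 mm

Required P_cr = n·P = 3.6 × 182 = 655.2 kN
L_e = K·L = 0.5 × 4.47 = 2.235 m
Required I = P_cr·L_e²/(π²E) = 6.552×10^5 × 2.235² / (π² × 7.05×10^10) = 4.704×10^-6 m⁴
I_req = 4.704×10^6 mm⁴
Solid square: I = a⁴/12  ⇒  a = (12I)^(1/4) = (12×4.704×10^6)^(1/4) = 86.7 mm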